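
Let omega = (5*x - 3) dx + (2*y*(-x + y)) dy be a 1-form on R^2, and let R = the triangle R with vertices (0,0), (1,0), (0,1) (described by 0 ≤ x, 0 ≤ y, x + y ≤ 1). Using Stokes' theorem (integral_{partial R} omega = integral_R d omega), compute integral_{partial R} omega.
integral_(partial R) omega = -1/3

Stokes: integral_partial_R omega = integral_R d omega with d omega = (∂Q/∂x - ∂P/∂y) dx ∧ dy.
  ∂Q/∂x = -2*y
  ∂P/∂y = 0
  integrand = ∂Q/∂x - ∂P/∂y = -2*y.
Integrating over R: integral_0^1 integral_0^{1-x} (-2*y) dy dx = -1/3.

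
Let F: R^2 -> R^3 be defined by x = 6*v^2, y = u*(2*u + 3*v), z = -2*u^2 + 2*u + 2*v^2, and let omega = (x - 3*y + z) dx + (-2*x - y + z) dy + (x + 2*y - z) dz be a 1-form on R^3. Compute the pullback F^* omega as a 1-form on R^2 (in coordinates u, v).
F^* omega = (-40*u^3 - 48*u^2*v + 28*u^2 - 65*u*v^2 + 18*u*v - 4*u - 30*v^3 + 8*v^2) du + (-12*u^3 - 81*u^2*v + 6*u^2 - 114*u*v^2 + 16*u*v + 112*v^3) dv

Using F^*(f dg) = (f ∘ F) d(g ∘ F), substitute each coordinate x_i by F_i(u, v) in f_i, and replace dx_i by d F_i = (∂F_i/∂u) du + (∂F_i/∂v) dv.
  For the x component: f_1(F) = -8*u^2 - 9*u*v + 2*u + 8*v^2; d F_1 = (0) du + (12*v) dv
  For the y component: f_2(F) = -4*u^2 - 3*u*v + 2*u - 10*v^2; d F_2 = (4*u + 3*v) du + (3*u) dv
  For the z component: f_3(F) = 6*u^2 + 6*u*v - 2*u + 4*v^2; d F_3 = (2 - 4*u) du + (4*v) dv
Combining and collecting du, dv coefficients:
  coeff of du: -40*u^3 - 48*u^2*v + 28*u^2 - 65*u*v^2 + 18*u*v - 4*u - 30*v^3 + 8*v^2
  coeff of dv: -12*u^3 - 81*u^2*v + 6*u^2 - 114*u*v^2 + 16*u*v + 112*v^3
F^* omega = (-40*u^3 - 48*u^2*v + 28*u^2 - 65*u*v^2 + 18*u*v - 4*u - 30*v^3 + 8*v^2) du + (-12*u^3 - 81*u^2*v + 6*u^2 - 114*u*v^2 + 16*u*v + 112*v^3) dv.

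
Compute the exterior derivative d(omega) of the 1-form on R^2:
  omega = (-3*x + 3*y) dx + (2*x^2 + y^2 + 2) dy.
d(omega) = (4*x - 3) dx ∧ dy

For a 1-form omega = sum_i f_i dx_i, the exterior derivative is
  d(omega) = sum_{i < j} (∂f_j/∂x_i - ∂f_i/∂x_j) dx_i ∧ dx_j.
  coefficient of dx ∧ dy: ∂f_2/∂x - ∂f_1/∂y = ∂(2*x^2 + y^2 + 2)/∂x - ∂(-3*x + 3*y)/∂y = 4*x - 3
Assembling: d(omega) = (4*x - 3) dx ∧ dy.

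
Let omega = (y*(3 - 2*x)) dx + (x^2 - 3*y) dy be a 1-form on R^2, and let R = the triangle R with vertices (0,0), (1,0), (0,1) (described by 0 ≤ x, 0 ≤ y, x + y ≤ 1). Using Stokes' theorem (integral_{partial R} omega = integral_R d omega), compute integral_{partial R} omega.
integral_(partial R) omega = -5/6

Stokes: integral_partial_R omega = integral_R d omega with d omega = (∂Q/∂x - ∂P/∂y) dx ∧ dy.
  ∂Q/∂x = 2*x
  ∂P/∂y = 3 - 2*x
  integrand = ∂Q/∂x - ∂P/∂y = 4*x - 3.
Integrating over R: integral_0^1 integral_0^{1-x} (4*x - 3) dy dx = -5/6.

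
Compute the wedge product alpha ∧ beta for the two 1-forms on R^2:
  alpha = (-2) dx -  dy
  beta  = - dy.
alpha ∧ beta = (2) dx ∧ dy

Distribute the wedge, using dx_i ∧ dx_j = -dx_j ∧ dx_i and dx_i ∧ dx_i = 0. For each pair (i, j) with i < j, the coefficient of dx_i ∧ dx_j in alpha ∧ beta is (alpha_i * beta_j - alpha_j * beta_i). Collecting: alpha ∧ beta = (2) dx ∧ dy.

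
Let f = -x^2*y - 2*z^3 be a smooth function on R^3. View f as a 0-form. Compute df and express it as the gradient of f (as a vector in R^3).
df = (-2*x*y) dx + (-x^2) dy + (-6*z^2) dz; grad f = (-2*x*y, -x^2, -6*z^2)

For a 0-form f, d f = (∂f/∂x) dx + (∂f/∂y) dy + (∂f/∂z) dz. The components of the vector representation are exactly the entries of grad f in Cartesian coordinates:
  ∂f/∂x = -2*x*y
  ∂f/∂y = -x^2
  ∂f/∂z = -6*z^2.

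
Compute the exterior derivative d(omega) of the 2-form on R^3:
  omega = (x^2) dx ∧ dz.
d(omega) = 0

For a 2-form omega = sum_{i<j} g_{ij} dx_i ∧ dx_j, the exterior derivative is
  d(omega) = sum_{i<j} d(g_{ij}) ∧ dx_i ∧ dx_j = sum_{i<j, k} (∂g_{ij}/∂x_k) dx_k ∧ dx_i ∧ dx_j.
Expand each term, using dx_k ∧ dx_i ∧ dx_j = sgn(permutation) dx_{(a)} ∧ dx_{(b)} ∧ dx_{(c)} with (a < b < c) sorted:

Collecting like 3-forms: d(omega) = 0.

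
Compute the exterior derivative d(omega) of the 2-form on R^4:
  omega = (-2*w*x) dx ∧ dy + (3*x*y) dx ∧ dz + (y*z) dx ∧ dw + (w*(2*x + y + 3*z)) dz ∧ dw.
d(omega) = (-2*x - z) dx ∧ dy ∧ dw + (-3*x) dx ∧ dy ∧ dz + (2*w - y) dx ∧ dz ∧ dw + (w) dy ∧ dz ∧ dw

For a 2-form omega = sum_{i<j} g_{ij} dx_i ∧ dx_j, the exterior derivative is
  d(omega) = sum_{i<j} d(g_{ij}) ∧ dx_i ∧ dx_j = sum_{i<j, k} (∂g_{ij}/∂x_k) dx_k ∧ dx_i ∧ dx_j.
Expand each term, using dx_k ∧ dx_i ∧ dx_j = sgn(permutation) dx_{(a)} ∧ dx_{(b)} ∧ dx_{(c)} with (a < b < c) sorted:
  d(-2*w*x) includes (∂/∂w)(-2*w*x) dw = (-2*x) dw, which multiplied by dx ∧ dy gives (-2*x) dx ∧ dy ∧ dw
  d(3*x*y) includes (∂/∂y)(3*x*y) dy = (3*x) dy, which multiplied by dx ∧ dz gives (-3*x) dx ∧ dy ∧ dz
  d(y*z) includes (∂/∂y)(y*z) dy = (z) dy, which multiplied by dx ∧ dw gives (-z) dx ∧ dy ∧ dw
  d(y*z) includes (∂/∂z)(y*z) dz = (y) dz, which multiplied by dx ∧ dw gives (-y) dx ∧ dz ∧ dw
  d(w*(2*x + y + 3*z)) includes (∂/∂x)(w*(2*x + y + 3*z)) dx = (2*w) dx, which multiplied by dz ∧ dw gives (2*w) dx ∧ dz ∧ dw
  d(w*(2*x + y + 3*z)) includes (∂/∂y)(w*(2*x + y + 3*z)) dy = (w) dy, which multiplied by dz ∧ dw gives (w) dy ∧ dz ∧ dw
Collecting like 3-forms: d(omega) = (-2*x - z) dx ∧ dy ∧ dw + (-3*x) dx ∧ dy ∧ dz + (2*w - y) dx ∧ dz ∧ dw + (w) dy ∧ dz ∧ dw.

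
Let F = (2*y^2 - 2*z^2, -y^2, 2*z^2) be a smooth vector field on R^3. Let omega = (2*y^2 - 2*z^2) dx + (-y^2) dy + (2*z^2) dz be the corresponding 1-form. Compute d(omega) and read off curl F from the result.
d(omega) = (0) dy ∧ dz + (-4*z) dz ∧ dx + (-4*y) dx ∧ dy; curl F = (0, -4*z, -4*y)

d omega = sum_{i<j} (∂f_j/∂x_i - ∂f_i/∂x_j) dx_i ∧ dx_j. Under the identification (dy ∧ dz, dz ∧ dx, dx ∧ dy) ↔ (e_x, e_y, e_z), the coefficients are exactly the components of curl F. Compute:
  ∂R/∂y - ∂Q/∂z = (0) - (0) = 0
  ∂P/∂z - ∂R/∂x = (-4*z) - (0) = -4*z
  ∂Q/∂x - ∂P/∂y = (0) - (4*y) = -4*y.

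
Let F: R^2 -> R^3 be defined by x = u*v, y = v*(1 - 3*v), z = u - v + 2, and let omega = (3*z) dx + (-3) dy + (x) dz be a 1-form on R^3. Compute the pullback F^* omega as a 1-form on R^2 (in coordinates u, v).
F^* omega = (v*(4*u - 3*v + 6)) du + (3*u^2 - 4*u*v + 6*u + 18*v - 3) dv

Using F^*(f dg) = (f ∘ F) d(g ∘ F), substitute each coordinate x_i by F_i(u, v) in f_i, and replace dx_i by d F_i = (∂F_i/∂u) du + (∂F_i/∂v) dv.
  For the x component: f_1(F) = 3*u - 3*v + 6; d F_1 = (v) du + (u) dv
  For the y component: f_2(F) = -3; d F_2 = (0) du + (1 - 6*v) dv
  For the z component: f_3(F) = u*v; d F_3 = (1) du + (-1) dv
Combining and collecting du, dv coefficients:
  coeff of du: v*(4*u - 3*v + 6)
  coeff of dv: 3*u^2 - 4*u*v + 6*u + 18*v - 3
F^* omega = (v*(4*u - 3*v + 6)) du + (3*u^2 - 4*u*v + 6*u + 18*v - 3) dv.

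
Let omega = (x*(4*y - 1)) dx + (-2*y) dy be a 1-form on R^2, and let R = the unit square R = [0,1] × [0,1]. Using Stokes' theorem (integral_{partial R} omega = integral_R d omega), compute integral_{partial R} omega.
integral_(partial R) omega = -2

Stokes: integral_partial_R omega = integral_R d omega with d omega = (∂Q/∂x - ∂P/∂y) dx ∧ dy.
  ∂Q/∂x = 0
  ∂P/∂y = 4*x
  integrand = ∂Q/∂x - ∂P/∂y = -4*x.
Integrating over R: integral_0^1 integral_0^1 (-4*x) dx dy = -2.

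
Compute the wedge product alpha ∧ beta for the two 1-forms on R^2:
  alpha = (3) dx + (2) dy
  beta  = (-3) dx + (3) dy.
alpha ∧ beta = (15) dx ∧ dy

Distribute the wedge, using dx_i ∧ dx_j = -dx_j ∧ dx_i and dx_i ∧ dx_i = 0. For each pair (i, j) with i < j, the coefficient of dx_i ∧ dx_j in alpha ∧ beta is (alpha_i * beta_j - alpha_j * beta_i). Collecting: alpha ∧ beta = (15) dx ∧ dy.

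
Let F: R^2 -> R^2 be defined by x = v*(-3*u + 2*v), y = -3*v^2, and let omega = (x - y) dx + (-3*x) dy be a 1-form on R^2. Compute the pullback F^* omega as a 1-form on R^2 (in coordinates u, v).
F^* omega = (v^2*(9*u - 15*v)) du + (v*(9*u^2 - 81*u*v + 56*v^2)) dv

Using F^*(f dg) = (f ∘ F) d(g ∘ F), substitute each coordinate x_i by F_i(u, v) in f_i, and replace dx_i by d F_i = (∂F_i/∂u) du + (∂F_i/∂v) dv.
  For the x component: f_1(F) = v*(-3*u + 5*v); d F_1 = (-3*v) du + (-3*u + 4*v) dv
  For the y component: f_2(F) = 3*v*(3*u - 2*v); d F_2 = (0) du + (-6*v) dv
Combining and collecting du, dv coefficients:
  coeff of du: v^2*(9*u - 15*v)
  coeff of dv: v*(9*u^2 - 81*u*v + 56*v^2)
F^* omega = (v^2*(9*u - 15*v)) du + (v*(9*u^2 - 81*u*v + 56*v^2)) dv.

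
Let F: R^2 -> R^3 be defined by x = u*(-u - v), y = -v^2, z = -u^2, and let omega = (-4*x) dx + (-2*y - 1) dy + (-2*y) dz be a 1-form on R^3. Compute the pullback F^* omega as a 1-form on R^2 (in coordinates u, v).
F^* omega = (4*u*(-2*u^2 - 3*u*v - 2*v^2)) du + (-4*u^3 - 4*u^2*v - 4*v^3 + 2*v) dv

Using F^*(f dg) = (f ∘ F) d(g ∘ F), substitute each coordinate x_i by F_i(u, v) in f_i, and replace dx_i by d F_i = (∂F_i/∂u) du + (∂F_i/∂v) dv.
  For the x component: f_1(F) = 4*u*(u + v); d F_1 = (-2*u - v) du + (-u) dv
  For the y component: f_2(F) = 2*v^2 - 1; d F_2 = (0) du + (-2*v) dv
  For the z component: f_3(F) = 2*v^2; d F_3 = (-2*u) du + (0) dv
Combining and collecting du, dv coefficients:
  coeff of du: 4*u*(-2*u^2 - 3*u*v - 2*v^2)
  coeff of dv: -4*u^3 - 4*u^2*v - 4*v^3 + 2*v
F^* omega = (4*u*(-2*u^2 - 3*u*v - 2*v^2)) du + (-4*u^3 - 4*u^2*v - 4*v^3 + 2*v) dv.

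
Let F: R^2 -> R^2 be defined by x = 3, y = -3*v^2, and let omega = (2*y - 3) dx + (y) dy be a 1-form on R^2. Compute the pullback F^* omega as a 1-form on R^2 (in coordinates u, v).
F^* omega = (18*v^3) dv

Using F^*(f dg) = (f ∘ F) d(g ∘ F), substitute each coordinate x_i by F_i(u, v) in f_i, and replace dx_i by d F_i = (∂F_i/∂u) du + (∂F_i/∂v) dv.
  For the x component: f_1(F) = -6*v^2 - 3; d F_1 = (0) du + (0) dv
  For the y component: f_2(F) = -3*v^2; d F_2 = (0) du + (-6*v) dv
Combining and collecting du, dv coefficients:
  coeff of du: 0
  coeff of dv: 18*v^3
F^* omega = (18*v^3) dv.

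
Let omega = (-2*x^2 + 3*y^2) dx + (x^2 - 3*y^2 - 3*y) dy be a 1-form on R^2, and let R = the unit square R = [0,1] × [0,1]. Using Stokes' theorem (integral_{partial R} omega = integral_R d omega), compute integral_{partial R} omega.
integral_(partial R) omega = -2

Stokes: integral_partial_R omega = integral_R d omega with d omega = (∂Q/∂x - ∂P/∂y) dx ∧ dy.
  ∂Q/∂x = 2*x
  ∂P/∂y = 6*y
  integrand = ∂Q/∂x - ∂P/∂y = 2*x - 6*y.
Integrating over R: integral_0^1 integral_0^1 (2*x - 6*y) dx dy = -2.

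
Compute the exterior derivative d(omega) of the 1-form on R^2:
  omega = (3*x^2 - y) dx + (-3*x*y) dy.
d(omega) = (1 - 3*y) dx ∧ dy

For a 1-form omega = sum_i f_i dx_i, the exterior derivative is
  d(omega) = sum_{i < j} (∂f_j/∂x_i - ∂f_i/∂x_j) dx_i ∧ dx_j.
  coefficient of dx ∧ dy: ∂f_2/∂x - ∂f_1/∂y = ∂(-3*x*y)/∂x - ∂(3*x^2 - y)/∂y = 1 - 3*y
Assembling: d(omega) = (1 - 3*y) dx ∧ dy.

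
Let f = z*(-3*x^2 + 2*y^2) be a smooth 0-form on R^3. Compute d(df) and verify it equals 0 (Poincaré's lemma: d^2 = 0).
d(df) = 0

Step 1: df = sum_i (∂f/∂x_i) dx_i = (-6*x*z) dx + (4*y*z) dy + (-3*x^2 + 2*y^2) dz.
Step 2: Apply d again. Using the 1-form formula, the coefficient of dx ∧ dy in d(df) is ∂^2 f/∂x ∂y - ∂^2 f/∂y ∂x = (0) - (0) = 0 (equality of mixed partials for smooth f).
Similarly for dx ∧ dz and dy ∧ dz — all coefficients vanish. So d(df) = 0.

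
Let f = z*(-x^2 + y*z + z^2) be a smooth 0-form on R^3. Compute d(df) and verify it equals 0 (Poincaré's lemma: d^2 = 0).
d(df) = 0

Step 1: df = sum_i (∂f/∂x_i) dx_i = (-2*x*z) dx + (z^2) dy + (-x^2 + 2*y*z + 3*z^2) dz.
Step 2: Apply d again. Using the 1-form formula, the coefficient of dx ∧ dy in d(df) is ∂^2 f/∂x ∂y - ∂^2 f/∂y ∂x = (0) - (0) = 0 (equality of mixed partials for smooth f).
Similarly for dx ∧ dz and dy ∧ dz — all coefficients vanish. So d(df) = 0.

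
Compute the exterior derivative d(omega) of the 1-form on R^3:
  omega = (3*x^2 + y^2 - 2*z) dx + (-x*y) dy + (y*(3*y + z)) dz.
d(omega) = (-3*y) dx ∧ dy + (2) dx ∧ dz + (6*y + z) dy ∧ dz

For a 1-form omega = sum_i f_i dx_i, the exterior derivative is
  d(omega) = sum_{i < j} (∂f_j/∂x_i - ∂f_i/∂x_j) dx_i ∧ dx_j.
  coefficient of dx ∧ dy: ∂f_2/∂x - ∂f_1/∂y = ∂(-x*y)/∂x - ∂(3*x^2 + y^2 - 2*z)/∂y = -3*y
  coefficient of dx ∧ dz: ∂f_3/∂x - ∂f_1/∂z = ∂(y*(3*y + z))/∂x - ∂(3*x^2 + y^2 - 2*z)/∂z = 2
  coefficient of dy ∧ dz: ∂f_3/∂y - ∂f_2/∂z = ∂(y*(3*y + z))/∂y - ∂(-x*y)/∂z = 6*y + z
Assembling: d(omega) = (-3*y) dx ∧ dy + (2) dx ∧ dz + (6*y + z) dy ∧ dz.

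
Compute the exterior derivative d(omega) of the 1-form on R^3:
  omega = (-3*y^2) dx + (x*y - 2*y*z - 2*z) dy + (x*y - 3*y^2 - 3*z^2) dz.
d(omega) = (7*y) dx ∧ dy + (y) dx ∧ dz + (x - 4*y + 2) dy ∧ dz

For a 1-form omega = sum_i f_i dx_i, the exterior derivative is
  d(omega) = sum_{i < j} (∂f_j/∂x_i - ∂f_i/∂x_j) dx_i ∧ dx_j.
  coefficient of dx ∧ dy: ∂f_2/∂x - ∂f_1/∂y = ∂(x*y - 2*y*z - 2*z)/∂x - ∂(-3*y^2)/∂y = 7*y
  coefficient of dx ∧ dz: ∂f_3/∂x - ∂f_1/∂z = ∂(x*y - 3*y^2 - 3*z^2)/∂x - ∂(-3*y^2)/∂z = y
  coefficient of dy ∧ dz: ∂f_3/∂y - ∂f_2/∂z = ∂(x*y - 3*y^2 - 3*z^2)/∂y - ∂(x*y - 2*y*z - 2*z)/∂z = x - 4*y + 2
Assembling: d(omega) = (7*y) dx ∧ dy + (y) dx ∧ dz + (x - 4*y + 2) dy ∧ dz.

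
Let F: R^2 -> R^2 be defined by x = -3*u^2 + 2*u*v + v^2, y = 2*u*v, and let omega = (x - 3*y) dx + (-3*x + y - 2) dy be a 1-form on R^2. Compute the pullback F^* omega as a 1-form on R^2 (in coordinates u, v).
F^* omega = (18*u^3 + 36*u^2*v - 22*u*v^2 - 4*v^3 - 4*v) du + (12*u^3 - 22*u^2*v - 12*u*v^2 - 4*u + 2*v^3) dv

Using F^*(f dg) = (f ∘ F) d(g ∘ F), substitute each coordinate x_i by F_i(u, v) in f_i, and replace dx_i by d F_i = (∂F_i/∂u) du + (∂F_i/∂v) dv.
  For the x component: f_1(F) = -3*u^2 - 4*u*v + v^2; d F_1 = (-6*u + 2*v) du + (2*u + 2*v) dv
  For the y component: f_2(F) = 9*u^2 - 4*u*v - 3*v^2 - 2; d F_2 = (2*v) du + (2*u) dv
Combining and collecting du, dv coefficients:
  coeff of du: 18*u^3 + 36*u^2*v - 22*u*v^2 - 4*v^3 - 4*v
  coeff of dv: 12*u^3 - 22*u^2*v - 12*u*v^2 - 4*u + 2*v^3
F^* omega = (18*u^3 + 36*u^2*v - 22*u*v^2 - 4*v^3 - 4*v) du + (12*u^3 - 22*u^2*v - 12*u*v^2 - 4*u + 2*v^3) dv.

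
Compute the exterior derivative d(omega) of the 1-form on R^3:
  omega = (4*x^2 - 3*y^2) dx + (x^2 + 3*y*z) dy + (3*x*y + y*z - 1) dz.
d(omega) = (2*x + 6*y) dx ∧ dy + (3*y) dx ∧ dz + (3*x - 3*y + z) dy ∧ dz

For a 1-form omega = sum_i f_i dx_i, the exterior derivative is
  d(omega) = sum_{i < j} (∂f_j/∂x_i - ∂f_i/∂x_j) dx_i ∧ dx_j.
  coefficient of dx ∧ dy: ∂f_2/∂x - ∂f_1/∂y = ∂(x^2 + 3*y*z)/∂x - ∂(4*x^2 - 3*y^2)/∂y = 2*x + 6*y
  coefficient of dx ∧ dz: ∂f_3/∂x - ∂f_1/∂z = ∂(3*x*y + y*z - 1)/∂x - ∂(4*x^2 - 3*y^2)/∂z = 3*y
  coefficient of dy ∧ dz: ∂f_3/∂y - ∂f_2/∂z = ∂(3*x*y + y*z - 1)/∂y - ∂(x^2 + 3*y*z)/∂z = 3*x - 3*y + z
Assembling: d(omega) = (2*x + 6*y) dx ∧ dy + (3*y) dx ∧ dz + (3*x - 3*y + z) dy ∧ dz.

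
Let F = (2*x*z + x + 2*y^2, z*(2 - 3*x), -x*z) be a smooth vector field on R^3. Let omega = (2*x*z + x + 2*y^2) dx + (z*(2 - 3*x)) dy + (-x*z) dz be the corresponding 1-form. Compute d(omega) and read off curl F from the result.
d(omega) = (3*x - 2) dy ∧ dz + (2*x + z) dz ∧ dx + (-4*y - 3*z) dx ∧ dy; curl F = (3*x - 2, 2*x + z, -4*y - 3*z)

d omega = sum_{i<j} (∂f_j/∂x_i - ∂f_i/∂x_j) dx_i ∧ dx_j. Under the identification (dy ∧ dz, dz ∧ dx, dx ∧ dy) ↔ (e_x, e_y, e_z), the coefficients are exactly the components of curl F. Compute:
  ∂R/∂y - ∂Q/∂z = (0) - (2 - 3*x) = 3*x - 2
  ∂P/∂z - ∂R/∂x = (2*x) - (-z) = 2*x + z
  ∂Q/∂x - ∂P/∂y = (-3*z) - (4*y) = -4*y - 3*z.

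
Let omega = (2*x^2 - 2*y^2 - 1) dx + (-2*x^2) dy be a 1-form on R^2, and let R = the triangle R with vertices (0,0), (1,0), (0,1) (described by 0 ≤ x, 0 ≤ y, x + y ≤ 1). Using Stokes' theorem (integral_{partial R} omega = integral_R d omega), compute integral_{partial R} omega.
integral_(partial R) omega = 0

Stokes: integral_partial_R omega = integral_R d omega with d omega = (∂Q/∂x - ∂P/∂y) dx ∧ dy.
  ∂Q/∂x = -4*x
  ∂P/∂y = -4*y
  integrand = ∂Q/∂x - ∂P/∂y = -4*x + 4*y.
Integrating over R: integral_0^1 integral_0^{1-x} (-4*x + 4*y) dy dx = 0.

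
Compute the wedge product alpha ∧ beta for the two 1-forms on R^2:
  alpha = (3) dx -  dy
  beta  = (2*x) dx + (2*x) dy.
alpha ∧ beta = (8*x) dx ∧ dy

Distribute the wedge, using dx_i ∧ dx_j = -dx_j ∧ dx_i and dx_i ∧ dx_i = 0. For each pair (i, j) with i < j, the coefficient of dx_i ∧ dx_j in alpha ∧ beta is (alpha_i * beta_j - alpha_j * beta_i). Collecting: alpha ∧ beta = (8*x) dx ∧ dy.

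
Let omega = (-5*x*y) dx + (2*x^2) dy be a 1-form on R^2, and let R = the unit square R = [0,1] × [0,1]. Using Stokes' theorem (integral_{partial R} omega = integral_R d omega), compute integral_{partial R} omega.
integral_(partial R) omega = 9/2

Stokes: integral_partial_R omega = integral_R d omega with d omega = (∂Q/∂x - ∂P/∂y) dx ∧ dy.
  ∂Q/∂x = 4*x
  ∂P/∂y = -5*x
  integrand = ∂Q/∂x - ∂P/∂y = 9*x.
Integrating over R: integral_0^1 integral_0^1 (9*x) dx dy = 9/2.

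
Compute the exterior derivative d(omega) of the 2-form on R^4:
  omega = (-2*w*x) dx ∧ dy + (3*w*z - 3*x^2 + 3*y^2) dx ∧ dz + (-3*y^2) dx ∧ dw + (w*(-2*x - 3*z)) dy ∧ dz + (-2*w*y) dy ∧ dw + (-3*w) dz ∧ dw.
d(omega) = (-2*x + 6*y) dx ∧ dy ∧ dw + (-2*w - 6*y) dx ∧ dy ∧ dz + (3*z) dx ∧ dz ∧ dw + (-2*x - 3*z) dy ∧ dz ∧ dw

For a 2-form omega = sum_{i<j} g_{ij} dx_i ∧ dx_j, the exterior derivative is
  d(omega) = sum_{i<j} d(g_{ij}) ∧ dx_i ∧ dx_j = sum_{i<j, k} (∂g_{ij}/∂x_k) dx_k ∧ dx_i ∧ dx_j.
Expand each term, using dx_k ∧ dx_i ∧ dx_j = sgn(permutation) dx_{(a)} ∧ dx_{(b)} ∧ dx_{(c)} with (a < b < c) sorted:
  d(-2*w*x) includes (∂/∂w)(-2*w*x) dw = (-2*x) dw, which multiplied by dx ∧ dy gives (-2*x) dx ∧ dy ∧ dw
  d(3*w*z - 3*x^2 + 3*y^2) includes (∂/∂y)(3*w*z - 3*x^2 + 3*y^2) dy = (6*y) dy, which multiplied by dx ∧ dz gives (-6*y) dx ∧ dy ∧ dz
  d(3*w*z - 3*x^2 + 3*y^2) includes (∂/∂w)(3*w*z - 3*x^2 + 3*y^2) dw = (3*z) dw, which multiplied by dx ∧ dz gives (3*z) dx ∧ dz ∧ dw
  d(-3*y^2) includes (∂/∂y)(-3*y^2) dy = (-6*y) dy, which multiplied by dx ∧ dw gives (6*y) dx ∧ dy ∧ dw
  d(w*(-2*x - 3*z)) includes (∂/∂x)(w*(-2*x - 3*z)) dx = (-2*w) dx, which multiplied by dy ∧ dz gives (-2*w) dx ∧ dy ∧ dz
  d(w*(-2*x - 3*z)) includes (∂/∂w)(w*(-2*x - 3*z)) dw = (-2*x - 3*z) dw, which multiplied by dy ∧ dz gives (-2*x - 3*z) dy ∧ dz ∧ dw
Collecting like 3-forms: d(omega) = (-2*x + 6*y) dx ∧ dy ∧ dw + (-2*w - 6*y) dx ∧ dy ∧ dz + (3*z) dx ∧ dz ∧ dw + (-2*x - 3*z) dy ∧ dz ∧ dw.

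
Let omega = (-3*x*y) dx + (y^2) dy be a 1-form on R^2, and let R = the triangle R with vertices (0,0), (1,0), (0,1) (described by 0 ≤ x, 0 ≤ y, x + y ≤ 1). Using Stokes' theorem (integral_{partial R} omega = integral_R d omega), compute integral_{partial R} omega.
integral_(partial R) omega = 1/2

Stokes: integral_partial_R omega = integral_R d omega with d omega = (∂Q/∂x - ∂P/∂y) dx ∧ dy.
  ∂Q/∂x = 0
  ∂P/∂y = -3*x
  integrand = ∂Q/∂x - ∂P/∂y = 3*x.
Integrating over R: integral_0^1 integral_0^{1-x} (3*x) dy dx = 1/2.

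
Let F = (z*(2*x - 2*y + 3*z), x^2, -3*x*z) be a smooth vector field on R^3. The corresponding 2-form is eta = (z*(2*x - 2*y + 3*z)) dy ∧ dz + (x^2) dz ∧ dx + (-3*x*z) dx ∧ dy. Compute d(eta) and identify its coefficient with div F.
d(eta) = (-3*x + 2*z) dx ∧ dy ∧ dz; div F = -3*x + 2*z

For a 2-form in R^3 of the form above, applying d gives a 3-form with coefficient ∂P/∂x + ∂Q/∂y + ∂R/∂z:
  ∂P/∂x = 2*z
  ∂Q/∂y = 0
  ∂R/∂z = -3*x
Sum = -3*x + 2*z, which is exactly div F.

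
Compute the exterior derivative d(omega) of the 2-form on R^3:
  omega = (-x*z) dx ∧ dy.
d(omega) = (-x) dx ∧ dy ∧ dz

For a 2-form omega = sum_{i<j} g_{ij} dx_i ∧ dx_j, the exterior derivative is
  d(omega) = sum_{i<j} d(g_{ij}) ∧ dx_i ∧ dx_j = sum_{i<j, k} (∂g_{ij}/∂x_k) dx_k ∧ dx_i ∧ dx_j.
Expand each term, using dx_k ∧ dx_i ∧ dx_j = sgn(permutation) dx_{(a)} ∧ dx_{(b)} ∧ dx_{(c)} with (a < b < c) sorted:
  d(-x*z) includes (∂/∂z)(-x*z) dz = (-x) dz, which multiplied by dx ∧ dy gives (-x) dx ∧ dy ∧ dz
Collecting like 3-forms: d(omega) = (-x) dx ∧ dy ∧ dz.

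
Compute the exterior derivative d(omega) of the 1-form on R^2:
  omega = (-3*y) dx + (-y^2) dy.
d(omega) = (3) dx ∧ dy

For a 1-form omega = sum_i f_i dx_i, the exterior derivative is
  d(omega) = sum_{i < j} (∂f_j/∂x_i - ∂f_i/∂x_j) dx_i ∧ dx_j.
  coefficient of dx ∧ dy: ∂f_2/∂x - ∂f_1/∂y = ∂(-y^2)/∂x - ∂(-3*y)/∂y = 3
Assembling: d(omega) = (3) dx ∧ dy.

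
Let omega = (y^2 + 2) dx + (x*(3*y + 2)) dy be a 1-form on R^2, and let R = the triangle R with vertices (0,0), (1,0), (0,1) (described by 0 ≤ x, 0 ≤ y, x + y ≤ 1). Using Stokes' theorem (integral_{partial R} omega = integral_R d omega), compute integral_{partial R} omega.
integral_(partial R) omega = 7/6

Stokes: integral_partial_R omega = integral_R d omega with d omega = (∂Q/∂x - ∂P/∂y) dx ∧ dy.
  ∂Q/∂x = 3*y + 2
  ∂P/∂y = 2*y
  integrand = ∂Q/∂x - ∂P/∂y = y + 2.
Integrating over R: integral_0^1 integral_0^{1-x} (y + 2) dy dx = 7/6.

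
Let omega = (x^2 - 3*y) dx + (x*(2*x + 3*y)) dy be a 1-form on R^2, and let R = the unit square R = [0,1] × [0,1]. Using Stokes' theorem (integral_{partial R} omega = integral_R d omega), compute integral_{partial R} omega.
integral_(partial R) omega = 13/2

Stokes: integral_partial_R omega = integral_R d omega with d omega = (∂Q/∂x - ∂P/∂y) dx ∧ dy.
  ∂Q/∂x = 4*x + 3*y
  ∂P/∂y = -3
  integrand = ∂Q/∂x - ∂P/∂y = 4*x + 3*y + 3.
Integrating over R: integral_0^1 integral_0^1 (4*x + 3*y + 3) dx dy = 13/2.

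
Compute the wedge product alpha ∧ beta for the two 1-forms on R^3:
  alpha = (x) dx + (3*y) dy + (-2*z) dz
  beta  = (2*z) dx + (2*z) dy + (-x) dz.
alpha ∧ beta = (2*z*(x - 3*y)) dx ∧ dy + (-x^2 + 4*z^2) dx ∧ dz + (-3*x*y + 4*z^2) dy ∧ dz

Distribute the wedge, using dx_i ∧ dx_j = -dx_j ∧ dx_i and dx_i ∧ dx_i = 0. For each pair (i, j) with i < j, the coefficient of dx_i ∧ dx_j in alpha ∧ beta is (alpha_i * beta_j - alpha_j * beta_i). Collecting: alpha ∧ beta = (2*z*(x - 3*y)) dx ∧ dy + (-x^2 + 4*z^2) dx ∧ dz + (-3*x*y + 4*z^2) dy ∧ dz.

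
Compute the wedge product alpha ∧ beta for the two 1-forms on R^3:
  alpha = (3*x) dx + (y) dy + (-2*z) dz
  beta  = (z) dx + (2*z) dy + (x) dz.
alpha ∧ beta = (z*(6*x - y)) dx ∧ dy + (3*x^2 + 2*z^2) dx ∧ dz + (x*y + 4*z^2) dy ∧ dz

Distribute the wedge, using dx_i ∧ dx_j = -dx_j ∧ dx_i and dx_i ∧ dx_i = 0. For each pair (i, j) with i < j, the coefficient of dx_i ∧ dx_j in alpha ∧ beta is (alpha_i * beta_j - alpha_j * beta_i). Collecting: alpha ∧ beta = (z*(6*x - y)) dx ∧ dy + (3*x^2 + 2*z^2) dx ∧ dz + (x*y + 4*z^2) dy ∧ dz.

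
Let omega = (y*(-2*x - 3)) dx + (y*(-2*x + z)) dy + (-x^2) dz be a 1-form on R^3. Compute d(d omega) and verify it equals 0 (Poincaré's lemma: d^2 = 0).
d(d omega) = 0

Step 1: d omega = sum_{i<j} (∂f_j/∂x_i - ∂f_i/∂x_j) dx_i ∧ dx_j:
  coeff of dx ∧ dy: 2*x - 2*y + 3
  coeff of dx ∧ dz: -2*x
  coeff of dy ∧ dz: -y
Step 2: Apply d again to each 2-form coefficient. The only possible 3-form in R^3 is dx ∧ dy ∧ dz, with coefficient
  ∂(coeff of dy∧dz)/∂x - ∂(coeff of dx∧dz)/∂y + ∂(coeff of dx∧dy)/∂z
  = ∂/∂x (-y) - ∂/∂y (-2*x) + ∂/∂z (2*x - 2*y + 3).
Each of these terms simplifies to sums of mixed partials that cancel in pairs. The result is 0 (by equality of mixed partials for smooth functions — Schwarz / Clairaut).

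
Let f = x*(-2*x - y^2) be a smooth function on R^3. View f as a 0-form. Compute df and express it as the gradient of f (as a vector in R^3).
df = (-4*x - y^2) dx + (-2*x*y) dy + (0) dz; grad f = (-4*x - y^2, -2*x*y, 0)

For a 0-form f, d f = (∂f/∂x) dx + (∂f/∂y) dy + (∂f/∂z) dz. The components of the vector representation are exactly the entries of grad f in Cartesian coordinates:
  ∂f/∂x = -4*x - y^2
  ∂f/∂y = -2*x*y
  ∂f/∂z = 0.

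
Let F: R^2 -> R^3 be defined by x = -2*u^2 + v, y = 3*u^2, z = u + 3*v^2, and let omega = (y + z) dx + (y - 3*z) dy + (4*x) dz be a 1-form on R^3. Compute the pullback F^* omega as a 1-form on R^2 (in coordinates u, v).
F^* omega = (6*u^3 - 30*u^2 - 66*u*v^2 + 4*v) du + (-48*u^2*v + 3*u^2 + u + 27*v^2) dv

Using F^*(f dg) = (f ∘ F) d(g ∘ F), substitute each coordinate x_i by F_i(u, v) in f_i, and replace dx_i by d F_i = (∂F_i/∂u) du + (∂F_i/∂v) dv.
  For the x component: f_1(F) = 3*u^2 + u + 3*v^2; d F_1 = (-4*u) du + (1) dv
  For the y component: f_2(F) = 3*u^2 - 3*u - 9*v^2; d F_2 = (6*u) du + (0) dv
  For the z component: f_3(F) = -8*u^2 + 4*v; d F_3 = (1) du + (6*v) dv
Combining and collecting du, dv coefficients:
  coeff of du: 6*u^3 - 30*u^2 - 66*u*v^2 + 4*v
  coeff of dv: -48*u^2*v + 3*u^2 + u + 27*v^2
F^* omega = (6*u^3 - 30*u^2 - 66*u*v^2 + 4*v) du + (-48*u^2*v + 3*u^2 + u + 27*v^2) dv.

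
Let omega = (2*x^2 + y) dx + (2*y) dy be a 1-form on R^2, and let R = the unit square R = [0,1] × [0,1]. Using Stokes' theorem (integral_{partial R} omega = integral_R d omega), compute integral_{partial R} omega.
integral_(partial R) omega = -1

Stokes: integral_partial_R omega = integral_R d omega with d omega = (∂Q/∂x - ∂P/∂y) dx ∧ dy.
  ∂Q/∂x = 0
  ∂P/∂y = 1
  integrand = ∂Q/∂x - ∂P/∂y = -1.
Integrating over R: integral_0^1 integral_0^1 (-1) dx dy = -1.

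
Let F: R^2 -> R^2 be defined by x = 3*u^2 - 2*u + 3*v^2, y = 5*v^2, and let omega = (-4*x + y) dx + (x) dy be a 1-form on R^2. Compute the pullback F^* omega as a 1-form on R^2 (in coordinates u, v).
F^* omega = (-72*u^3 + 72*u^2 - 42*u*v^2 - 16*u + 14*v^2) du + (2*v*(-21*u^2 + 14*u - 6*v^2)) dv

Using F^*(f dg) = (f ∘ F) d(g ∘ F), substitute each coordinate x_i by F_i(u, v) in f_i, and replace dx_i by d F_i = (∂F_i/∂u) du + (∂F_i/∂v) dv.
  For the x component: f_1(F) = -12*u^2 + 8*u - 7*v^2; d F_1 = (6*u - 2) du + (6*v) dv
  For the y component: f_2(F) = 3*u^2 - 2*u + 3*v^2; d F_2 = (0) du + (10*v) dv
Combining and collecting du, dv coefficients:
  coeff of du: -72*u^3 + 72*u^2 - 42*u*v^2 - 16*u + 14*v^2
  coeff of dv: 2*v*(-21*u^2 + 14*u - 6*v^2)
F^* omega = (-72*u^3 + 72*u^2 - 42*u*v^2 - 16*u + 14*v^2) du + (2*v*(-21*u^2 + 14*u - 6*v^2)) dv.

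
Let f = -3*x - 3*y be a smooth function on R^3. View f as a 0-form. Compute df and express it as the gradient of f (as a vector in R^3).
df = (-3) dx + (-3) dy + (0) dz; grad f = (-3, -3, 0)

For a 0-form f, d f = (∂f/∂x) dx + (∂f/∂y) dy + (∂f/∂z) dz. The components of the vector representation are exactly the entries of grad f in Cartesian coordinates:
  ∂f/∂x = -3
  ∂f/∂y = -3
  ∂f/∂z = 0.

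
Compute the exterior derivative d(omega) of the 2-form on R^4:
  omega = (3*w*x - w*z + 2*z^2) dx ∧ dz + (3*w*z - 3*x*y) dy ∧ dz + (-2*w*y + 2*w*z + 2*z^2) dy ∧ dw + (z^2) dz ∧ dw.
d(omega) = (3*x - z) dx ∧ dz ∧ dw + (-3*y) dx ∧ dy ∧ dz + (-2*w - z) dy ∧ dz ∧ dw

For a 2-form omega = sum_{i<j} g_{ij} dx_i ∧ dx_j, the exterior derivative is
  d(omega) = sum_{i<j} d(g_{ij}) ∧ dx_i ∧ dx_j = sum_{i<j, k} (∂g_{ij}/∂x_k) dx_k ∧ dx_i ∧ dx_j.
Expand each term, using dx_k ∧ dx_i ∧ dx_j = sgn(permutation) dx_{(a)} ∧ dx_{(b)} ∧ dx_{(c)} with (a < b < c) sorted:
  d(3*w*x - w*z + 2*z^2) includes (∂/∂w)(3*w*x - w*z + 2*z^2) dw = (3*x - z) dw, which multiplied by dx ∧ dz gives (3*x - z) dx ∧ dz ∧ dw
  d(3*w*z - 3*x*y) includes (∂/∂x)(3*w*z - 3*x*y) dx = (-3*y) dx, which multiplied by dy ∧ dz gives (-3*y) dx ∧ dy ∧ dz
  d(3*w*z - 3*x*y) includes (∂/∂w)(3*w*z - 3*x*y) dw = (3*z) dw, which multiplied by dy ∧ dz gives (3*z) dy ∧ dz ∧ dw
  d(-2*w*y + 2*w*z + 2*z^2) includes (∂/∂z)(-2*w*y + 2*w*z + 2*z^2) dz = (2*w + 4*z) dz, which multiplied by dy ∧ dw gives (-2*w - 4*z) dy ∧ dz ∧ dw
Collecting like 3-forms: d(omega) = (3*x - z) dx ∧ dz ∧ dw + (-3*y) dx ∧ dy ∧ dz + (-2*w - z) dy ∧ dz ∧ dw.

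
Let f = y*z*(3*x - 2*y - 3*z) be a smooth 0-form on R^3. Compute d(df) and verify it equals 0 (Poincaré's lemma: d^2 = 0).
d(df) = 0

Step 1: df = sum_i (∂f/∂x_i) dx_i = (3*y*z) dx + (z*(3*x - 4*y - 3*z)) dy + (y*(3*x - 2*y - 6*z)) dz.
Step 2: Apply d again. Using the 1-form formula, the coefficient of dx ∧ dy in d(df) is ∂^2 f/∂x ∂y - ∂^2 f/∂y ∂x = (3*z) - (3*z) = 0 (equality of mixed partials for smooth f).
Similarly for dx ∧ dz and dy ∧ dz — all coefficients vanish. So d(df) = 0.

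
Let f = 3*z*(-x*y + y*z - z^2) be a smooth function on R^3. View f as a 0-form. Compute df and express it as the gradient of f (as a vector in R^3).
df = (-3*y*z) dx + (3*z*(-x + z)) dy + (-3*x*y + 6*y*z - 9*z^2) dz; grad f = (-3*y*z, 3*z*(-x + z), -3*x*y + 6*y*z - 9*z^2)

For a 0-form f, d f = (∂f/∂x) dx + (∂f/∂y) dy + (∂f/∂z) dz. The components of the vector representation are exactly the entries of grad f in Cartesian coordinates:
  ∂f/∂x = -3*y*z
  ∂f/∂y = 3*z*(-x + z)
  ∂f/∂z = -3*x*y + 6*y*z - 9*z^2.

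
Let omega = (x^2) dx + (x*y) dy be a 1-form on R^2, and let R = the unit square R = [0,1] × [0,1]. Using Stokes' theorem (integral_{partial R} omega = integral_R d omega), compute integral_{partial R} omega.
integral_(partial R) omega = 1/2

Stokes: integral_partial_R omega = integral_R d omega with d omega = (∂Q/∂x - ∂P/∂y) dx ∧ dy.
  ∂Q/∂x = y
  ∂P/∂y = 0
  integrand = ∂Q/∂x - ∂P/∂y = y.
Integrating over R: integral_0^1 integral_0^1 (y) dx dy = 1/2.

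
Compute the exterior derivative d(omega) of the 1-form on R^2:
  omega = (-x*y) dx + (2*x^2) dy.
d(omega) = (5*x) dx ∧ dy

For a 1-form omega = sum_i f_i dx_i, the exterior derivative is
  d(omega) = sum_{i < j} (∂f_j/∂x_i - ∂f_i/∂x_j) dx_i ∧ dx_j.
  coefficient of dx ∧ dy: ∂f_2/∂x - ∂f_1/∂y = ∂(2*x^2)/∂x - ∂(-x*y)/∂y = 5*x
Assembling: d(omega) = (5*x) dx ∧ dy.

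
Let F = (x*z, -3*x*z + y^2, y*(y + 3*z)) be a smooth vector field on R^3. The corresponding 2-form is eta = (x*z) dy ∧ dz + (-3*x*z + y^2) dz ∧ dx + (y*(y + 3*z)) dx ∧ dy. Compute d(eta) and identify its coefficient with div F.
d(eta) = (5*y + z) dx ∧ dy ∧ dz; div F = 5*y + z

For a 2-form in R^3 of the form above, applying d gives a 3-form with coefficient ∂P/∂x + ∂Q/∂y + ∂R/∂z:
  ∂P/∂x = z
  ∂Q/∂y = 2*y
  ∂R/∂z = 3*y
Sum = 5*y + z, which is exactly div F.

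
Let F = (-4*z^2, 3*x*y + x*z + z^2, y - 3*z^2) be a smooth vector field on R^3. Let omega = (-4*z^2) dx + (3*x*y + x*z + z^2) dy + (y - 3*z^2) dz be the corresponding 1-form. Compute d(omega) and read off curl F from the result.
d(omega) = (-x - 2*z + 1) dy ∧ dz + (-8*z) dz ∧ dx + (3*y + z) dx ∧ dy; curl F = (-x - 2*z + 1, -8*z, 3*y + z)

d omega = sum_{i<j} (∂f_j/∂x_i - ∂f_i/∂x_j) dx_i ∧ dx_j. Under the identification (dy ∧ dz, dz ∧ dx, dx ∧ dy) ↔ (e_x, e_y, e_z), the coefficients are exactly the components of curl F. Compute:
  ∂R/∂y - ∂Q/∂z = (1) - (x + 2*z) = -x - 2*z + 1
  ∂P/∂z - ∂R/∂x = (-8*z) - (0) = -8*z
  ∂Q/∂x - ∂P/∂y = (3*y + z) - (0) = 3*y + z.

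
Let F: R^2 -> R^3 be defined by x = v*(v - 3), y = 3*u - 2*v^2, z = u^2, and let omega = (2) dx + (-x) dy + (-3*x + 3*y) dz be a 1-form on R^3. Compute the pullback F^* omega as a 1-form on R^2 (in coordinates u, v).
F^* omega = (18*u^2 - 18*u*v^2 + 18*u*v - 3*v^2 + 9*v) du + (4*v^3 - 12*v^2 + 4*v - 6) dv

Using F^*(f dg) = (f ∘ F) d(g ∘ F), substitute each coordinate x_i by F_i(u, v) in f_i, and replace dx_i by d F_i = (∂F_i/∂u) du + (∂F_i/∂v) dv.
  For the x component: f_1(F) = 2; d F_1 = (0) du + (2*v - 3) dv
  For the y component: f_2(F) = v*(3 - v); d F_2 = (3) du + (-4*v) dv
  For the z component: f_3(F) = 9*u - 9*v^2 + 9*v; d F_3 = (2*u) du + (0) dv
Combining and collecting du, dv coefficients:
  coeff of du: 18*u^2 - 18*u*v^2 + 18*u*v - 3*v^2 + 9*v
  coeff of dv: 4*v^3 - 12*v^2 + 4*v - 6
F^* omega = (18*u^2 - 18*u*v^2 + 18*u*v - 3*v^2 + 9*v) du + (4*v^3 - 12*v^2 + 4*v - 6) dv.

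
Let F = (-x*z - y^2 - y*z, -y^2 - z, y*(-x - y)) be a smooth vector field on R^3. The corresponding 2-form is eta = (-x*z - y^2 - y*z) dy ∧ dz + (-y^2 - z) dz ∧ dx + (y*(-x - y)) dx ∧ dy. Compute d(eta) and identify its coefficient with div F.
d(eta) = (-2*y - z) dx ∧ dy ∧ dz; div F = -2*y - z

For a 2-form in R^3 of the form above, applying d gives a 3-form with coefficient ∂P/∂x + ∂Q/∂y + ∂R/∂z:
  ∂P/∂x = -z
  ∂Q/∂y = -2*y
  ∂R/∂z = 0
Sum = -2*y - z, which is exactly div F.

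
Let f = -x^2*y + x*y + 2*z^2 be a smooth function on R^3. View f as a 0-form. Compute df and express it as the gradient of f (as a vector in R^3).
df = (y*(1 - 2*x)) dx + (x*(1 - x)) dy + (4*z) dz; grad f = (y*(1 - 2*x), x*(1 - x), 4*z)

For a 0-form f, d f = (∂f/∂x) dx + (∂f/∂y) dy + (∂f/∂z) dz. The components of the vector representation are exactly the entries of grad f in Cartesian coordinates:
  ∂f/∂x = y*(1 - 2*x)
  ∂f/∂y = x*(1 - x)
  ∂f/∂z = 4*z.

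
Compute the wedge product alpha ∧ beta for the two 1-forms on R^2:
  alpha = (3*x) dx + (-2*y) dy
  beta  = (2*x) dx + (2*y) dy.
alpha ∧ beta = (10*x*y) dx ∧ dy

Distribute the wedge, using dx_i ∧ dx_j = -dx_j ∧ dx_i and dx_i ∧ dx_i = 0. For each pair (i, j) with i < j, the coefficient of dx_i ∧ dx_j in alpha ∧ beta is (alpha_i * beta_j - alpha_j * beta_i). Collecting: alpha ∧ beta = (10*x*y) dx ∧ dy.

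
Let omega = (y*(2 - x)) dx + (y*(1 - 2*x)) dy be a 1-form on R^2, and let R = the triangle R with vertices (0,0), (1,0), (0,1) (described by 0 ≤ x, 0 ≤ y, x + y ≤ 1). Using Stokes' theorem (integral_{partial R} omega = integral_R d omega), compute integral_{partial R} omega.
integral_(partial R) omega = -7/6

Stokes: integral_partial_R omega = integral_R d omega with d omega = (∂Q/∂x - ∂P/∂y) dx ∧ dy.
  ∂Q/∂x = -2*y
  ∂P/∂y = 2 - x
  integrand = ∂Q/∂x - ∂P/∂y = x - 2*y - 2.
Integrating over R: integral_0^1 integral_0^{1-x} (x - 2*y - 2) dy dx = -7/6.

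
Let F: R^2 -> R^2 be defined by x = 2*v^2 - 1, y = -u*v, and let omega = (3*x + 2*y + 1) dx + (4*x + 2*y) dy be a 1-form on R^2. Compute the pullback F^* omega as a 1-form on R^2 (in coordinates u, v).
F^* omega = (2*v*(u*v - 4*v^2 + 2)) du + (2*u^2*v - 16*u*v^2 + 4*u + 24*v^3 - 8*v) dv

Using F^*(f dg) = (f ∘ F) d(g ∘ F), substitute each coordinate x_i by F_i(u, v) in f_i, and replace dx_i by d F_i = (∂F_i/∂u) du + (∂F_i/∂v) dv.
  For the x component: f_1(F) = -2*u*v + 6*v^2 - 2; d F_1 = (0) du + (4*v) dv
  For the y component: f_2(F) = -2*u*v + 8*v^2 - 4; d F_2 = (-v) du + (-u) dv
Combining and collecting du, dv coefficients:
  coeff of du: 2*v*(u*v - 4*v^2 + 2)
  coeff of dv: 2*u^2*v - 16*u*v^2 + 4*u + 24*v^3 - 8*v
F^* omega = (2*v*(u*v - 4*v^2 + 2)) du + (2*u^2*v - 16*u*v^2 + 4*u + 24*v^3 - 8*v) dv.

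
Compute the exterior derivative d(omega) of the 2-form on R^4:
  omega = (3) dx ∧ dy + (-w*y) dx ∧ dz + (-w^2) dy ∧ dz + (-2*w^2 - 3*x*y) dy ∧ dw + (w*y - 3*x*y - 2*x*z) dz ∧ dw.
d(omega) = (w) dx ∧ dy ∧ dz + (-4*y - 2*z) dx ∧ dz ∧ dw + (-w - 3*x) dy ∧ dz ∧ dw + (-3*y) dx ∧ dy ∧ dw

For a 2-form omega = sum_{i<j} g_{ij} dx_i ∧ dx_j, the exterior derivative is
  d(omega) = sum_{i<j} d(g_{ij}) ∧ dx_i ∧ dx_j = sum_{i<j, k} (∂g_{ij}/∂x_k) dx_k ∧ dx_i ∧ dx_j.
Expand each term, using dx_k ∧ dx_i ∧ dx_j = sgn(permutation) dx_{(a)} ∧ dx_{(b)} ∧ dx_{(c)} with (a < b < c) sorted:
  d(-w*y) includes (∂/∂y)(-w*y) dy = (-w) dy, which multiplied by dx ∧ dz gives (w) dx ∧ dy ∧ dz
  d(-w*y) includes (∂/∂w)(-w*y) dw = (-y) dw, which multiplied by dx ∧ dz gives (-y) dx ∧ dz ∧ dw
  d(-w^2) includes (∂/∂w)(-w^2) dw = (-2*w) dw, which multiplied by dy ∧ dz gives (-2*w) dy ∧ dz ∧ dw
  d(-2*w^2 - 3*x*y) includes (∂/∂x)(-2*w^2 - 3*x*y) dx = (-3*y) dx, which multiplied by dy ∧ dw gives (-3*y) dx ∧ dy ∧ dw
  d(w*y - 3*x*y - 2*x*z) includes (∂/∂x)(w*y - 3*x*y - 2*x*z) dx = (-3*y - 2*z) dx, which multiplied by dz ∧ dw gives (-3*y - 2*z) dx ∧ dz ∧ dw
  d(w*y - 3*x*y - 2*x*z) includes (∂/∂y)(w*y - 3*x*y - 2*x*z) dy = (w - 3*x) dy, which multiplied by dz ∧ dw gives (w - 3*x) dy ∧ dz ∧ dw
Collecting like 3-forms: d(omega) = (w) dx ∧ dy ∧ dz + (-4*y - 2*z) dx ∧ dz ∧ dw + (-w - 3*x) dy ∧ dz ∧ dw + (-3*y) dx ∧ dy ∧ dw.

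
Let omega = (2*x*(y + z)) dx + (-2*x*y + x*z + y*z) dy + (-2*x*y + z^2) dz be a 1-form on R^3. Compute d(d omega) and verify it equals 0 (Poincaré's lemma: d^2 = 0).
d(d omega) = 0

Step 1: d omega = sum_{i<j} (∂f_j/∂x_i - ∂f_i/∂x_j) dx_i ∧ dx_j:
  coeff of dx ∧ dy: -2*x - 2*y + z
  coeff of dx ∧ dz: -2*x - 2*y
  coeff of dy ∧ dz: -3*x - y
Step 2: Apply d again to each 2-form coefficient. The only possible 3-form in R^3 is dx ∧ dy ∧ dz, with coefficient
  ∂(coeff of dy∧dz)/∂x - ∂(coeff of dx∧dz)/∂y + ∂(coeff of dx∧dy)/∂z
  = ∂/∂x (-3*x - y) - ∂/∂y (-2*x - 2*y) + ∂/∂z (-2*x - 2*y + z).
Each of these terms simplifies to sums of mixed partials that cancel in pairs. The result is 0 (by equality of mixed partials for smooth functions — Schwarz / Clairaut).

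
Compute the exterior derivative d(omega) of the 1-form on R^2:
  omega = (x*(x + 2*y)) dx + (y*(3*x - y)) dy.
d(omega) = (-2*x + 3*y) dx ∧ dy

For a 1-form omega = sum_i f_i dx_i, the exterior derivative is
  d(omega) = sum_{i < j} (∂f_j/∂x_i - ∂f_i/∂x_j) dx_i ∧ dx_j.
  coefficient of dx ∧ dy: ∂f_2/∂x - ∂f_1/∂y = ∂(y*(3*x - y))/∂x - ∂(x*(x + 2*y))/∂y = -2*x + 3*y
Assembling: d(omega) = (-2*x + 3*y) dx ∧ dy.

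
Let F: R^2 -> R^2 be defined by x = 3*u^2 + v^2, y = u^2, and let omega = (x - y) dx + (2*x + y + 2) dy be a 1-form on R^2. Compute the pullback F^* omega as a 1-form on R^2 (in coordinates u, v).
F^* omega = (2*u*(13*u^2 + 5*v^2 + 2)) du + (2*v*(2*u^2 + v^2)) dv

Using F^*(f dg) = (f ∘ F) d(g ∘ F), substitute each coordinate x_i by F_i(u, v) in f_i, and replace dx_i by d F_i = (∂F_i/∂u) du + (∂F_i/∂v) dv.
  For the x component: f_1(F) = 2*u^2 + v^2; d F_1 = (6*u) du + (2*v) dv
  For the y component: f_2(F) = 7*u^2 + 2*v^2 + 2; d F_2 = (2*u) du + (0) dv
Combining and collecting du, dv coefficients:
  coeff of du: 2*u*(13*u^2 + 5*v^2 + 2)
  coeff of dv: 2*v*(2*u^2 + v^2)
F^* omega = (2*u*(13*u^2 + 5*v^2 + 2)) du + (2*v*(2*u^2 + v^2)) dv.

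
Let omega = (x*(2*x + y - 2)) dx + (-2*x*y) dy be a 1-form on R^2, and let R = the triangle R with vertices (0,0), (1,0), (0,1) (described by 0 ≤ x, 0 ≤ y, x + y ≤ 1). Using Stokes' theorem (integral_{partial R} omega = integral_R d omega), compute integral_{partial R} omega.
integral_(partial R) omega = -1/2

Stokes: integral_partial_R omega = integral_R d omega with d omega = (∂Q/∂x - ∂P/∂y) dx ∧ dy.
  ∂Q/∂x = -2*y
  ∂P/∂y = x
  integrand = ∂Q/∂x - ∂P/∂y = -x - 2*y.
Integrating over R: integral_0^1 integral_0^{1-x} (-x - 2*y) dy dx = -1/2.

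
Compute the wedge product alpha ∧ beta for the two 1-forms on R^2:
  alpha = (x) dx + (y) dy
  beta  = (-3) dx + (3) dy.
alpha ∧ beta = (3*x + 3*y) dx ∧ dy

Distribute the wedge, using dx_i ∧ dx_j = -dx_j ∧ dx_i and dx_i ∧ dx_i = 0. For each pair (i, j) with i < j, the coefficient of dx_i ∧ dx_j in alpha ∧ beta is (alpha_i * beta_j - alpha_j * beta_i). Collecting: alpha ∧ beta = (3*x + 3*y) dx ∧ dy.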